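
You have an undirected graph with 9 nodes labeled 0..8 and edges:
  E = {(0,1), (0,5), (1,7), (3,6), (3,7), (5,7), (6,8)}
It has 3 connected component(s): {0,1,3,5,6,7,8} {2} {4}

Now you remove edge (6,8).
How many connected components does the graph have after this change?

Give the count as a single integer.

Initial component count: 3
Remove (6,8): it was a bridge. Count increases: 3 -> 4.
  After removal, components: {0,1,3,5,6,7} {2} {4} {8}
New component count: 4

Answer: 4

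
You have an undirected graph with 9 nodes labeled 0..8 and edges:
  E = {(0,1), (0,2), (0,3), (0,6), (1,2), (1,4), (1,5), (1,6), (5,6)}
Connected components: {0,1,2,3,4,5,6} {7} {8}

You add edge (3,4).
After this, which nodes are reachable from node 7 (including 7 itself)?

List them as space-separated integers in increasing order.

Answer: 7

Derivation:
Before: nodes reachable from 7: {7}
Adding (3,4): both endpoints already in same component. Reachability from 7 unchanged.
After: nodes reachable from 7: {7}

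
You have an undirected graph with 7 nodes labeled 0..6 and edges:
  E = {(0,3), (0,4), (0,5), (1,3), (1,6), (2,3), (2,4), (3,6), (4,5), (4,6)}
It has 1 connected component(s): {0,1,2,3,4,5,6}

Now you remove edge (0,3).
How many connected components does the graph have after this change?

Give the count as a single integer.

Initial component count: 1
Remove (0,3): not a bridge. Count unchanged: 1.
  After removal, components: {0,1,2,3,4,5,6}
New component count: 1

Answer: 1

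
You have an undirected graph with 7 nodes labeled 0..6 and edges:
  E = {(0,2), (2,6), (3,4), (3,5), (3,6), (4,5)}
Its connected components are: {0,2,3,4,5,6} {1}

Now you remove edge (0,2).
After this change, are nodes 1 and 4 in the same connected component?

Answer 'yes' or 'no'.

Answer: no

Derivation:
Initial components: {0,2,3,4,5,6} {1}
Removing edge (0,2): it was a bridge — component count 2 -> 3.
New components: {0} {1} {2,3,4,5,6}
Are 1 and 4 in the same component? no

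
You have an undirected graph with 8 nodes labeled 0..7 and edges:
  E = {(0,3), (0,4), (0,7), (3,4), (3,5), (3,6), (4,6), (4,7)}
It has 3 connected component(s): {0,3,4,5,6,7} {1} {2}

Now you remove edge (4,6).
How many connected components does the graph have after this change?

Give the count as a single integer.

Initial component count: 3
Remove (4,6): not a bridge. Count unchanged: 3.
  After removal, components: {0,3,4,5,6,7} {1} {2}
New component count: 3

Answer: 3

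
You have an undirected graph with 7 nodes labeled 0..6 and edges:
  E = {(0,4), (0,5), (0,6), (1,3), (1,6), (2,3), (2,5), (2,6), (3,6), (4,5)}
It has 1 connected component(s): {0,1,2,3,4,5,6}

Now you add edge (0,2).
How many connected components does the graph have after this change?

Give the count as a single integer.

Initial component count: 1
Add (0,2): endpoints already in same component. Count unchanged: 1.
New component count: 1

Answer: 1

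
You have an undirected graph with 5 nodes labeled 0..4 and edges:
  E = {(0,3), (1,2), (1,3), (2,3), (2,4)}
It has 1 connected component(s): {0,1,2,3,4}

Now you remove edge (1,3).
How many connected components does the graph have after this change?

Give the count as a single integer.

Answer: 1

Derivation:
Initial component count: 1
Remove (1,3): not a bridge. Count unchanged: 1.
  After removal, components: {0,1,2,3,4}
New component count: 1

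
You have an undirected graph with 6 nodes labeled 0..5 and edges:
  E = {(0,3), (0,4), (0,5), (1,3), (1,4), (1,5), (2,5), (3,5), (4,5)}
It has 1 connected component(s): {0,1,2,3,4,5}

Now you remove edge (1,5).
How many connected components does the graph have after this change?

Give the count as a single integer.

Initial component count: 1
Remove (1,5): not a bridge. Count unchanged: 1.
  After removal, components: {0,1,2,3,4,5}
New component count: 1

Answer: 1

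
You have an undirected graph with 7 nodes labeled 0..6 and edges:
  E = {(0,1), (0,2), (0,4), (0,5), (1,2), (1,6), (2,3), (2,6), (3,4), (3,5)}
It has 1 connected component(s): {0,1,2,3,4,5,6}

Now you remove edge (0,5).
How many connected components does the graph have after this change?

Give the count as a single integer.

Answer: 1

Derivation:
Initial component count: 1
Remove (0,5): not a bridge. Count unchanged: 1.
  After removal, components: {0,1,2,3,4,5,6}
New component count: 1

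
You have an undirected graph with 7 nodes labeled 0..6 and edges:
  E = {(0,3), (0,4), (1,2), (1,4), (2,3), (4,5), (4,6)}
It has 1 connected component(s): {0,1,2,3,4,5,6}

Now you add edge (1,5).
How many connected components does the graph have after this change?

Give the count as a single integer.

Answer: 1

Derivation:
Initial component count: 1
Add (1,5): endpoints already in same component. Count unchanged: 1.
New component count: 1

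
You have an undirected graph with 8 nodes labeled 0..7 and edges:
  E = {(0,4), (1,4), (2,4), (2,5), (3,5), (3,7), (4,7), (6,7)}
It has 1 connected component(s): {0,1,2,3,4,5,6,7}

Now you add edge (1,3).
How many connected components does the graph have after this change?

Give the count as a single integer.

Answer: 1

Derivation:
Initial component count: 1
Add (1,3): endpoints already in same component. Count unchanged: 1.
New component count: 1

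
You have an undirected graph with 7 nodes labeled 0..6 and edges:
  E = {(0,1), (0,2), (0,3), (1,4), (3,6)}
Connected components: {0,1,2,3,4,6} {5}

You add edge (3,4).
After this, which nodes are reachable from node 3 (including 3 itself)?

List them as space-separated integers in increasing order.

Before: nodes reachable from 3: {0,1,2,3,4,6}
Adding (3,4): both endpoints already in same component. Reachability from 3 unchanged.
After: nodes reachable from 3: {0,1,2,3,4,6}

Answer: 0 1 2 3 4 6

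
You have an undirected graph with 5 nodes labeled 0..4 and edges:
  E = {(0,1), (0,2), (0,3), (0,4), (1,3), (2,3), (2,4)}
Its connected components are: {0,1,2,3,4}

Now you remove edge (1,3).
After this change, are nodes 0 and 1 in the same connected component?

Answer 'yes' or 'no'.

Answer: yes

Derivation:
Initial components: {0,1,2,3,4}
Removing edge (1,3): not a bridge — component count unchanged at 1.
New components: {0,1,2,3,4}
Are 0 and 1 in the same component? yes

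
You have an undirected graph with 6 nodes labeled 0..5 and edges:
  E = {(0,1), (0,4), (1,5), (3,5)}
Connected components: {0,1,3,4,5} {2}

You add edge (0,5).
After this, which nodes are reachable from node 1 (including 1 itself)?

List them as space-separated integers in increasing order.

Before: nodes reachable from 1: {0,1,3,4,5}
Adding (0,5): both endpoints already in same component. Reachability from 1 unchanged.
After: nodes reachable from 1: {0,1,3,4,5}

Answer: 0 1 3 4 5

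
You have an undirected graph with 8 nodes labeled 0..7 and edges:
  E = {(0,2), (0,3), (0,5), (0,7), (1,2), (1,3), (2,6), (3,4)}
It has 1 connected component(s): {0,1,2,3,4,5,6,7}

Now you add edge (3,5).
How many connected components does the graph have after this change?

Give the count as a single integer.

Initial component count: 1
Add (3,5): endpoints already in same component. Count unchanged: 1.
New component count: 1

Answer: 1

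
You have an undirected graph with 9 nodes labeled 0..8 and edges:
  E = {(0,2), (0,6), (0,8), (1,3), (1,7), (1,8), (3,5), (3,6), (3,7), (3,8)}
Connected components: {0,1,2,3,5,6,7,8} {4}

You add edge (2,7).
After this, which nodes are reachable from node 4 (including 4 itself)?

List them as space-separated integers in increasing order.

Before: nodes reachable from 4: {4}
Adding (2,7): both endpoints already in same component. Reachability from 4 unchanged.
After: nodes reachable from 4: {4}

Answer: 4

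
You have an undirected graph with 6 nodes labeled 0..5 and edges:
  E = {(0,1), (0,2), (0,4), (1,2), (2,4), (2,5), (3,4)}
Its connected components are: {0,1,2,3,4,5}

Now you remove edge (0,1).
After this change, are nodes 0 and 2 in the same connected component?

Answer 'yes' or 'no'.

Answer: yes

Derivation:
Initial components: {0,1,2,3,4,5}
Removing edge (0,1): not a bridge — component count unchanged at 1.
New components: {0,1,2,3,4,5}
Are 0 and 2 in the same component? yes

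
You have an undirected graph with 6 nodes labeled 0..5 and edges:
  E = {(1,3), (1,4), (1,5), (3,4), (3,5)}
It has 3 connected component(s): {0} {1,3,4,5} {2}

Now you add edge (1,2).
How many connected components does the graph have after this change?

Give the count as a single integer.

Answer: 2

Derivation:
Initial component count: 3
Add (1,2): merges two components. Count decreases: 3 -> 2.
New component count: 2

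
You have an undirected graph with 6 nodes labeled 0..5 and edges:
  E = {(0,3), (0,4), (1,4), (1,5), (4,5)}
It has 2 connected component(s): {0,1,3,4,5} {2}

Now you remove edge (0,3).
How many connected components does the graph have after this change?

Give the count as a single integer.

Initial component count: 2
Remove (0,3): it was a bridge. Count increases: 2 -> 3.
  After removal, components: {0,1,4,5} {2} {3}
New component count: 3

Answer: 3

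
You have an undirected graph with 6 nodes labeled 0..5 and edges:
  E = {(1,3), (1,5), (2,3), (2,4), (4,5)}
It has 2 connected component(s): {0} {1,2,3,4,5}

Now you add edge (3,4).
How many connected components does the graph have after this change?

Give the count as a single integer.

Initial component count: 2
Add (3,4): endpoints already in same component. Count unchanged: 2.
New component count: 2

Answer: 2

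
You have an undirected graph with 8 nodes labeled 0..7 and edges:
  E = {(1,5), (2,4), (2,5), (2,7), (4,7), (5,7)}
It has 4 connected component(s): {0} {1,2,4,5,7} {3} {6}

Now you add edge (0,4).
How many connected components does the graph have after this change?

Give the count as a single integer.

Answer: 3

Derivation:
Initial component count: 4
Add (0,4): merges two components. Count decreases: 4 -> 3.
New component count: 3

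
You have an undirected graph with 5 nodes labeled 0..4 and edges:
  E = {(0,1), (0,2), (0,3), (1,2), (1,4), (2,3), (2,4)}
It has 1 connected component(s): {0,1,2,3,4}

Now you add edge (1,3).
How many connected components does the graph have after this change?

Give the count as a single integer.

Initial component count: 1
Add (1,3): endpoints already in same component. Count unchanged: 1.
New component count: 1

Answer: 1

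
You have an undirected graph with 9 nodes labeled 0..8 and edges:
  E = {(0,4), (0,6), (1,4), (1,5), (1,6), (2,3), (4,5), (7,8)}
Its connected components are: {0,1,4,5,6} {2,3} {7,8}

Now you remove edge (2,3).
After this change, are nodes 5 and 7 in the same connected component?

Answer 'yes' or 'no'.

Answer: no

Derivation:
Initial components: {0,1,4,5,6} {2,3} {7,8}
Removing edge (2,3): it was a bridge — component count 3 -> 4.
New components: {0,1,4,5,6} {2} {3} {7,8}
Are 5 and 7 in the same component? no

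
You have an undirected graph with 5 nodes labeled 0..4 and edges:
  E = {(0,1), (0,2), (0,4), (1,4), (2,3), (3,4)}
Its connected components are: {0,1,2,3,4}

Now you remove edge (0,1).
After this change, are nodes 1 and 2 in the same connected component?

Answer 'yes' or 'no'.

Initial components: {0,1,2,3,4}
Removing edge (0,1): not a bridge — component count unchanged at 1.
New components: {0,1,2,3,4}
Are 1 and 2 in the same component? yes

Answer: yes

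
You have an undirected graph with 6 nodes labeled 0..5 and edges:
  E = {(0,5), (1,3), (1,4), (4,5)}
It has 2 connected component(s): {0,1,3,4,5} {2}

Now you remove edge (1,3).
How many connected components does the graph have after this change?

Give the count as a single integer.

Initial component count: 2
Remove (1,3): it was a bridge. Count increases: 2 -> 3.
  After removal, components: {0,1,4,5} {2} {3}
New component count: 3

Answer: 3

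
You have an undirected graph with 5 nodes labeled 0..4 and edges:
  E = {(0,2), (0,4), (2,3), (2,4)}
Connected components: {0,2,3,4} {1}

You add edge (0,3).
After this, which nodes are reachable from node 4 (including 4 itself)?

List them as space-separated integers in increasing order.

Before: nodes reachable from 4: {0,2,3,4}
Adding (0,3): both endpoints already in same component. Reachability from 4 unchanged.
After: nodes reachable from 4: {0,2,3,4}

Answer: 0 2 3 4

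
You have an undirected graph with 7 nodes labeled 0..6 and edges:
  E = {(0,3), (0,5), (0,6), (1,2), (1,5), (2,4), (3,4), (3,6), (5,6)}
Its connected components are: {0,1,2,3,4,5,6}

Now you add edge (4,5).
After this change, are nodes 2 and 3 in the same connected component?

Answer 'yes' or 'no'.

Answer: yes

Derivation:
Initial components: {0,1,2,3,4,5,6}
Adding edge (4,5): both already in same component {0,1,2,3,4,5,6}. No change.
New components: {0,1,2,3,4,5,6}
Are 2 and 3 in the same component? yes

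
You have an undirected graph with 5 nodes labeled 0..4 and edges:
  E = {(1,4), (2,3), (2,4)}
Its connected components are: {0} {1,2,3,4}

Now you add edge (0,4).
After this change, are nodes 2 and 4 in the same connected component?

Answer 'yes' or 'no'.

Answer: yes

Derivation:
Initial components: {0} {1,2,3,4}
Adding edge (0,4): merges {0} and {1,2,3,4}.
New components: {0,1,2,3,4}
Are 2 and 4 in the same component? yes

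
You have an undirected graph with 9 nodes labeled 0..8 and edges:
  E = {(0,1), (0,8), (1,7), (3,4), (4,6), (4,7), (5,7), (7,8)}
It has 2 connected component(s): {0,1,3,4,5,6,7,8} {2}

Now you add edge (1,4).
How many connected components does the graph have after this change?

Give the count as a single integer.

Answer: 2

Derivation:
Initial component count: 2
Add (1,4): endpoints already in same component. Count unchanged: 2.
New component count: 2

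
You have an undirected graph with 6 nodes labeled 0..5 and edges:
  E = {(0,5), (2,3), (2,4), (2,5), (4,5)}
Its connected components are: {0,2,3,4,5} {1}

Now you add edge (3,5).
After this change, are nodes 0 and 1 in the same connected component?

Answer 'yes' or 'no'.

Answer: no

Derivation:
Initial components: {0,2,3,4,5} {1}
Adding edge (3,5): both already in same component {0,2,3,4,5}. No change.
New components: {0,2,3,4,5} {1}
Are 0 and 1 in the same component? no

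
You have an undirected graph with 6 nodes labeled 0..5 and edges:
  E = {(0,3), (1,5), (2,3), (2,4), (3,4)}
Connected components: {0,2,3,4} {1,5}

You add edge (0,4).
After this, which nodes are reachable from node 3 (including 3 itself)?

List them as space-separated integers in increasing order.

Answer: 0 2 3 4

Derivation:
Before: nodes reachable from 3: {0,2,3,4}
Adding (0,4): both endpoints already in same component. Reachability from 3 unchanged.
After: nodes reachable from 3: {0,2,3,4}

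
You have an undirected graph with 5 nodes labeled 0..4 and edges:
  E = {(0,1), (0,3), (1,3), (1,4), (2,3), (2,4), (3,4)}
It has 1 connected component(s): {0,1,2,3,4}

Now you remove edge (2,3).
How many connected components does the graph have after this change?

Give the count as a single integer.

Answer: 1

Derivation:
Initial component count: 1
Remove (2,3): not a bridge. Count unchanged: 1.
  After removal, components: {0,1,2,3,4}
New component count: 1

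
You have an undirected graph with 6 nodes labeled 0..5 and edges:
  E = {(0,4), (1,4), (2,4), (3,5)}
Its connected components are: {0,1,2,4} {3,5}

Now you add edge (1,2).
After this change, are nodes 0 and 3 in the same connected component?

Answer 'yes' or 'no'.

Answer: no

Derivation:
Initial components: {0,1,2,4} {3,5}
Adding edge (1,2): both already in same component {0,1,2,4}. No change.
New components: {0,1,2,4} {3,5}
Are 0 and 3 in the same component? no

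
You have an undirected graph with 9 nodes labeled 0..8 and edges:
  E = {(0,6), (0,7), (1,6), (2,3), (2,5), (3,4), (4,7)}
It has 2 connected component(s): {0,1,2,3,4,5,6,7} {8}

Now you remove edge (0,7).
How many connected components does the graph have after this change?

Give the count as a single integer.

Initial component count: 2
Remove (0,7): it was a bridge. Count increases: 2 -> 3.
  After removal, components: {0,1,6} {2,3,4,5,7} {8}
New component count: 3

Answer: 3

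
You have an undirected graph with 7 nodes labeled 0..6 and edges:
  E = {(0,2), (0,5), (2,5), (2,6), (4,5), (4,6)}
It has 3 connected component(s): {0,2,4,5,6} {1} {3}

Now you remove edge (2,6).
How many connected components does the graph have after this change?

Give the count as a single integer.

Initial component count: 3
Remove (2,6): not a bridge. Count unchanged: 3.
  After removal, components: {0,2,4,5,6} {1} {3}
New component count: 3

Answer: 3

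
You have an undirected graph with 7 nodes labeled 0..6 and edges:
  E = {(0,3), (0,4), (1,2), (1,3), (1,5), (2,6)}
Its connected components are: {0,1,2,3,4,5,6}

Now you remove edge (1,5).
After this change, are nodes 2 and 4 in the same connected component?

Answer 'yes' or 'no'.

Answer: yes

Derivation:
Initial components: {0,1,2,3,4,5,6}
Removing edge (1,5): it was a bridge — component count 1 -> 2.
New components: {0,1,2,3,4,6} {5}
Are 2 and 4 in the same component? yes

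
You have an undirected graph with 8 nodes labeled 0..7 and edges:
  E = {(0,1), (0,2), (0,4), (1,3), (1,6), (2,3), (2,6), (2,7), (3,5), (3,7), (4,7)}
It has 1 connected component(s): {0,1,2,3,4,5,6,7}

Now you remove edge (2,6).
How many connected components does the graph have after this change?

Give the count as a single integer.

Initial component count: 1
Remove (2,6): not a bridge. Count unchanged: 1.
  After removal, components: {0,1,2,3,4,5,6,7}
New component count: 1

Answer: 1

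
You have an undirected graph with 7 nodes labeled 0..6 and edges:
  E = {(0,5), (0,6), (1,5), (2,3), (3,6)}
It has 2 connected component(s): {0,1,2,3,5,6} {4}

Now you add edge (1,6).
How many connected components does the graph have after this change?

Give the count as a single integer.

Answer: 2

Derivation:
Initial component count: 2
Add (1,6): endpoints already in same component. Count unchanged: 2.
New component count: 2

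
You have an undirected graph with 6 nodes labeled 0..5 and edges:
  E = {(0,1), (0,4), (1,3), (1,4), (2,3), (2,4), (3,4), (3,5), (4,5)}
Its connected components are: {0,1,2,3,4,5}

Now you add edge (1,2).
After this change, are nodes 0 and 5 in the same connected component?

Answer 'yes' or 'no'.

Answer: yes

Derivation:
Initial components: {0,1,2,3,4,5}
Adding edge (1,2): both already in same component {0,1,2,3,4,5}. No change.
New components: {0,1,2,3,4,5}
Are 0 and 5 in the same component? yes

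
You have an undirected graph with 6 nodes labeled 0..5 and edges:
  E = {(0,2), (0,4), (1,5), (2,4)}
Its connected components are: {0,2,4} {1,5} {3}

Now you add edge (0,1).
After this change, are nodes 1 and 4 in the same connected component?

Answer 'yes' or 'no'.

Answer: yes

Derivation:
Initial components: {0,2,4} {1,5} {3}
Adding edge (0,1): merges {0,2,4} and {1,5}.
New components: {0,1,2,4,5} {3}
Are 1 and 4 in the same component? yes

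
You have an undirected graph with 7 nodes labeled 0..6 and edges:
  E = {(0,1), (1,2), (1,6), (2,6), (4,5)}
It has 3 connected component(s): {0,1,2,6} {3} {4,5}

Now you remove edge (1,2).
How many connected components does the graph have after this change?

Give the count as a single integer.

Answer: 3

Derivation:
Initial component count: 3
Remove (1,2): not a bridge. Count unchanged: 3.
  After removal, components: {0,1,2,6} {3} {4,5}
New component count: 3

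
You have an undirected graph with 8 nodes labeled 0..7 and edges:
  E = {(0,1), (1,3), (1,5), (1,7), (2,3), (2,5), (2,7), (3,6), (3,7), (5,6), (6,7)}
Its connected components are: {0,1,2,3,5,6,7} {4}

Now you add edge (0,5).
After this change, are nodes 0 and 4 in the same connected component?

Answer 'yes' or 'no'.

Initial components: {0,1,2,3,5,6,7} {4}
Adding edge (0,5): both already in same component {0,1,2,3,5,6,7}. No change.
New components: {0,1,2,3,5,6,7} {4}
Are 0 and 4 in the same component? no

Answer: no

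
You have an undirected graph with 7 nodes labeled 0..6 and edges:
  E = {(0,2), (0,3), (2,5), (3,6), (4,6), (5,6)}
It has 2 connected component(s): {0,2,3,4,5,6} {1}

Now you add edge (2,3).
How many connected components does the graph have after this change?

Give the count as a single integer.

Answer: 2

Derivation:
Initial component count: 2
Add (2,3): endpoints already in same component. Count unchanged: 2.
New component count: 2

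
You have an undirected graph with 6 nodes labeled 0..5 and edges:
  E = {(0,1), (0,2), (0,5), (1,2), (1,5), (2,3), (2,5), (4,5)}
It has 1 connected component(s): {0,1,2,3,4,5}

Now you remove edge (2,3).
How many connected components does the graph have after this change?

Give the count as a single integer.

Answer: 2

Derivation:
Initial component count: 1
Remove (2,3): it was a bridge. Count increases: 1 -> 2.
  After removal, components: {0,1,2,4,5} {3}
New component count: 2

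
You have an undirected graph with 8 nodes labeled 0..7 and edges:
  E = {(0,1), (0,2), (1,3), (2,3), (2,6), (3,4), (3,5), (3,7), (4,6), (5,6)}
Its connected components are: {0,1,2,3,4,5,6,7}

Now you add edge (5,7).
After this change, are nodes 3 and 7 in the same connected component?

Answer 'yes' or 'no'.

Answer: yes

Derivation:
Initial components: {0,1,2,3,4,5,6,7}
Adding edge (5,7): both already in same component {0,1,2,3,4,5,6,7}. No change.
New components: {0,1,2,3,4,5,6,7}
Are 3 and 7 in the same component? yes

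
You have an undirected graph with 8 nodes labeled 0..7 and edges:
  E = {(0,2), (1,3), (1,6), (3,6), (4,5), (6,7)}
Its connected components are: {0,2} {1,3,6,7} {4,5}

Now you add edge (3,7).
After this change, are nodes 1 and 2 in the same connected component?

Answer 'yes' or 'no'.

Initial components: {0,2} {1,3,6,7} {4,5}
Adding edge (3,7): both already in same component {1,3,6,7}. No change.
New components: {0,2} {1,3,6,7} {4,5}
Are 1 and 2 in the same component? no

Answer: no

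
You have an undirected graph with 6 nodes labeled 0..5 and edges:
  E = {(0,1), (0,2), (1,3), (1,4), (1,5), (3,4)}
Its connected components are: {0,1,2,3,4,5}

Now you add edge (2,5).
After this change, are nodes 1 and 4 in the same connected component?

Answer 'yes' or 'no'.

Answer: yes

Derivation:
Initial components: {0,1,2,3,4,5}
Adding edge (2,5): both already in same component {0,1,2,3,4,5}. No change.
New components: {0,1,2,3,4,5}
Are 1 and 4 in the same component? yes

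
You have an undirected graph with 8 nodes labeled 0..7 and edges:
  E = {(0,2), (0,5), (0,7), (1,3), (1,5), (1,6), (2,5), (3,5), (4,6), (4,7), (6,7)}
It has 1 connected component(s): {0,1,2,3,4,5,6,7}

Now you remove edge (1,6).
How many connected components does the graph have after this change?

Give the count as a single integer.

Initial component count: 1
Remove (1,6): not a bridge. Count unchanged: 1.
  After removal, components: {0,1,2,3,4,5,6,7}
New component count: 1

Answer: 1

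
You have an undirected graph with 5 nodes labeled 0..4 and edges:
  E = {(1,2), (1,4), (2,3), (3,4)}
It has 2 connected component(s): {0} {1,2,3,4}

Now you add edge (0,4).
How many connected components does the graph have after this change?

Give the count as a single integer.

Initial component count: 2
Add (0,4): merges two components. Count decreases: 2 -> 1.
New component count: 1

Answer: 1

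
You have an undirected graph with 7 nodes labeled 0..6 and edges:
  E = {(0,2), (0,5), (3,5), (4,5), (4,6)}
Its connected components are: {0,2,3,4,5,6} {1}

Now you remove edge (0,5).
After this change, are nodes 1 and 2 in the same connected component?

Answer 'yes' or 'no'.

Answer: no

Derivation:
Initial components: {0,2,3,4,5,6} {1}
Removing edge (0,5): it was a bridge — component count 2 -> 3.
New components: {0,2} {1} {3,4,5,6}
Are 1 and 2 in the same component? no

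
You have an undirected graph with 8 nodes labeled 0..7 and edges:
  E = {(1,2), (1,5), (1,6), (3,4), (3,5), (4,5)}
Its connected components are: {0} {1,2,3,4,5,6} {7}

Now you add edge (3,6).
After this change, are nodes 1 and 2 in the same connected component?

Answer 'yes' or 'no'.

Answer: yes

Derivation:
Initial components: {0} {1,2,3,4,5,6} {7}
Adding edge (3,6): both already in same component {1,2,3,4,5,6}. No change.
New components: {0} {1,2,3,4,5,6} {7}
Are 1 and 2 in the same component? yes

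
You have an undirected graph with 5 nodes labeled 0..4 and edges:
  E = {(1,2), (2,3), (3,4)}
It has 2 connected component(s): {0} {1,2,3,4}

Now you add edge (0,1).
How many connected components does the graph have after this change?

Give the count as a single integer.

Answer: 1

Derivation:
Initial component count: 2
Add (0,1): merges two components. Count decreases: 2 -> 1.
New component count: 1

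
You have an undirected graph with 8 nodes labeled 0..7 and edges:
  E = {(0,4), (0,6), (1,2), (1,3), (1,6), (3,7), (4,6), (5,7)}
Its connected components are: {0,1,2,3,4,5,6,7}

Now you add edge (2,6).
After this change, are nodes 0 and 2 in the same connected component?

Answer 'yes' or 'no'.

Answer: yes

Derivation:
Initial components: {0,1,2,3,4,5,6,7}
Adding edge (2,6): both already in same component {0,1,2,3,4,5,6,7}. No change.
New components: {0,1,2,3,4,5,6,7}
Are 0 and 2 in the same component? yes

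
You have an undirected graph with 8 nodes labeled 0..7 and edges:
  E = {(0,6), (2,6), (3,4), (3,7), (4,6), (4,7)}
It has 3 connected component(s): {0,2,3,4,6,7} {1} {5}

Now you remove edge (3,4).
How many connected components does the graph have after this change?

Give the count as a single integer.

Answer: 3

Derivation:
Initial component count: 3
Remove (3,4): not a bridge. Count unchanged: 3.
  After removal, components: {0,2,3,4,6,7} {1} {5}
New component count: 3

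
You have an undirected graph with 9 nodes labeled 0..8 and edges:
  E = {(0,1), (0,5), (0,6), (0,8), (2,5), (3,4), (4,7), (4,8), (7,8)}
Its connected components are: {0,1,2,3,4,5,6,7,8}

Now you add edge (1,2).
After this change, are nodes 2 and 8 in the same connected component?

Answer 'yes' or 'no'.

Answer: yes

Derivation:
Initial components: {0,1,2,3,4,5,6,7,8}
Adding edge (1,2): both already in same component {0,1,2,3,4,5,6,7,8}. No change.
New components: {0,1,2,3,4,5,6,7,8}
Are 2 and 8 in the same component? yes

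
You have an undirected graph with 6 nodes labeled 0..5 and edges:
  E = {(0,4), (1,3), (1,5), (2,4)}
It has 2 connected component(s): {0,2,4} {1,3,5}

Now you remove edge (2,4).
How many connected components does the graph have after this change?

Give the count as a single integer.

Initial component count: 2
Remove (2,4): it was a bridge. Count increases: 2 -> 3.
  After removal, components: {0,4} {1,3,5} {2}
New component count: 3

Answer: 3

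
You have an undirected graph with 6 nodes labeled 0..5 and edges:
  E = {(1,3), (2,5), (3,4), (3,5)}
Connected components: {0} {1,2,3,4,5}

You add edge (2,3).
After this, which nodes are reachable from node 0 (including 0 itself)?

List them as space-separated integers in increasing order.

Before: nodes reachable from 0: {0}
Adding (2,3): both endpoints already in same component. Reachability from 0 unchanged.
After: nodes reachable from 0: {0}

Answer: 0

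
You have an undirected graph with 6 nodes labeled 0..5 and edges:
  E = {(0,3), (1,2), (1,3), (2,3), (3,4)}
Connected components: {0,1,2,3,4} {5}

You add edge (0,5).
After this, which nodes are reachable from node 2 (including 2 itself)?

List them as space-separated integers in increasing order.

Answer: 0 1 2 3 4 5

Derivation:
Before: nodes reachable from 2: {0,1,2,3,4}
Adding (0,5): merges 2's component with another. Reachability grows.
After: nodes reachable from 2: {0,1,2,3,4,5}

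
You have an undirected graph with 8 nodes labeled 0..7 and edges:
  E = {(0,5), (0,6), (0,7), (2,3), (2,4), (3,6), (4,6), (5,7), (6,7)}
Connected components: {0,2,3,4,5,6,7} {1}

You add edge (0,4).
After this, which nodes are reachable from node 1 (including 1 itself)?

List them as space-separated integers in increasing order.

Answer: 1

Derivation:
Before: nodes reachable from 1: {1}
Adding (0,4): both endpoints already in same component. Reachability from 1 unchanged.
After: nodes reachable from 1: {1}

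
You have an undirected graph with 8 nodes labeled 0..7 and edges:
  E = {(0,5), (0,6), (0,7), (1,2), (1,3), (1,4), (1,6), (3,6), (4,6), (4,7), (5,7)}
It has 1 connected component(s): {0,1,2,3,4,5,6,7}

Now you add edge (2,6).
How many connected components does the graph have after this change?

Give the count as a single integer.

Initial component count: 1
Add (2,6): endpoints already in same component. Count unchanged: 1.
New component count: 1

Answer: 1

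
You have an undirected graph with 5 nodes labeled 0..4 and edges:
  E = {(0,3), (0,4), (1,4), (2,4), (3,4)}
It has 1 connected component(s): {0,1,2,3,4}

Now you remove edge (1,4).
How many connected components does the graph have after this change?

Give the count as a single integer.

Initial component count: 1
Remove (1,4): it was a bridge. Count increases: 1 -> 2.
  After removal, components: {0,2,3,4} {1}
New component count: 2

Answer: 2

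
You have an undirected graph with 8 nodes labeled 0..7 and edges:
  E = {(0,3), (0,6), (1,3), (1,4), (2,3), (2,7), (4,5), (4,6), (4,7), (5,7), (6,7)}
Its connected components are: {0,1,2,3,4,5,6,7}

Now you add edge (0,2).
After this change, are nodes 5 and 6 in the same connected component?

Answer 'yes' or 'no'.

Answer: yes

Derivation:
Initial components: {0,1,2,3,4,5,6,7}
Adding edge (0,2): both already in same component {0,1,2,3,4,5,6,7}. No change.
New components: {0,1,2,3,4,5,6,7}
Are 5 and 6 in the same component? yes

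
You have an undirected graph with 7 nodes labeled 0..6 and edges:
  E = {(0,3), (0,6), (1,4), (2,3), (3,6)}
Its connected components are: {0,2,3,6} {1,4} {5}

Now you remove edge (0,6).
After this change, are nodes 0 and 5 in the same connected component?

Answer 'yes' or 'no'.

Initial components: {0,2,3,6} {1,4} {5}
Removing edge (0,6): not a bridge — component count unchanged at 3.
New components: {0,2,3,6} {1,4} {5}
Are 0 and 5 in the same component? no

Answer: no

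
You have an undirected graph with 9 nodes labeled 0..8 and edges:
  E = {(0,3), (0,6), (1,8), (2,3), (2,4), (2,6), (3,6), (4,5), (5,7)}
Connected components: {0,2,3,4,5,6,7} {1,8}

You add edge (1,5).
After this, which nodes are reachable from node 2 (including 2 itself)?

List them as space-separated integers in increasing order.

Before: nodes reachable from 2: {0,2,3,4,5,6,7}
Adding (1,5): merges 2's component with another. Reachability grows.
After: nodes reachable from 2: {0,1,2,3,4,5,6,7,8}

Answer: 0 1 2 3 4 5 6 7 8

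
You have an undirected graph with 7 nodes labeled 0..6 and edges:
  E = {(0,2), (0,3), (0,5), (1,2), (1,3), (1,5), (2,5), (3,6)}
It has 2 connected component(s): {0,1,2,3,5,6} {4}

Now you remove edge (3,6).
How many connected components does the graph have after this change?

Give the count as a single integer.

Answer: 3

Derivation:
Initial component count: 2
Remove (3,6): it was a bridge. Count increases: 2 -> 3.
  After removal, components: {0,1,2,3,5} {4} {6}
New component count: 3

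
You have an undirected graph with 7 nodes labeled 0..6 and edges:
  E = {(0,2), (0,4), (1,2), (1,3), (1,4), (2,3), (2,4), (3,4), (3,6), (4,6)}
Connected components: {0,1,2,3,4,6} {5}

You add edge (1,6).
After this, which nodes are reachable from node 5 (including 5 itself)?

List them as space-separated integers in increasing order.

Answer: 5

Derivation:
Before: nodes reachable from 5: {5}
Adding (1,6): both endpoints already in same component. Reachability from 5 unchanged.
After: nodes reachable from 5: {5}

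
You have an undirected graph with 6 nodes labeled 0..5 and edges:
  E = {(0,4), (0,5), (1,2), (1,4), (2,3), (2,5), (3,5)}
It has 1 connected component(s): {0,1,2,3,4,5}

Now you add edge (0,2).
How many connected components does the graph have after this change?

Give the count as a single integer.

Initial component count: 1
Add (0,2): endpoints already in same component. Count unchanged: 1.
New component count: 1

Answer: 1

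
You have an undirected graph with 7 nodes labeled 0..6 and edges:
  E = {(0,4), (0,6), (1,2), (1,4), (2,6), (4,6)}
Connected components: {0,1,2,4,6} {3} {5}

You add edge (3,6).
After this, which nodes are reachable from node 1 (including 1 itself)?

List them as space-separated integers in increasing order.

Answer: 0 1 2 3 4 6

Derivation:
Before: nodes reachable from 1: {0,1,2,4,6}
Adding (3,6): merges 1's component with another. Reachability grows.
After: nodes reachable from 1: {0,1,2,3,4,6}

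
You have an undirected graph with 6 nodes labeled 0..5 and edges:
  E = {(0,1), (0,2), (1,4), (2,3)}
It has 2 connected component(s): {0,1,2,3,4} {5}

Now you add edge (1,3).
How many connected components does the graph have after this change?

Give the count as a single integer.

Initial component count: 2
Add (1,3): endpoints already in same component. Count unchanged: 2.
New component count: 2

Answer: 2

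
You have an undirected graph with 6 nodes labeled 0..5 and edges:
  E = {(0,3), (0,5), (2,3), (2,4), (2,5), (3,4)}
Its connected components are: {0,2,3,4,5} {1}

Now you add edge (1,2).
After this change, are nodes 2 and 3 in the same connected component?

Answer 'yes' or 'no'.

Initial components: {0,2,3,4,5} {1}
Adding edge (1,2): merges {1} and {0,2,3,4,5}.
New components: {0,1,2,3,4,5}
Are 2 and 3 in the same component? yes

Answer: yes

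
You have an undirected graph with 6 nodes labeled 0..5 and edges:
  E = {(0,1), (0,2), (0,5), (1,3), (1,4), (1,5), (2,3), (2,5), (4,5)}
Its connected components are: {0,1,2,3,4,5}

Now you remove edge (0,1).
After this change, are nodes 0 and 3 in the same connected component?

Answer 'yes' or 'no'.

Initial components: {0,1,2,3,4,5}
Removing edge (0,1): not a bridge — component count unchanged at 1.
New components: {0,1,2,3,4,5}
Are 0 and 3 in the same component? yes

Answer: yes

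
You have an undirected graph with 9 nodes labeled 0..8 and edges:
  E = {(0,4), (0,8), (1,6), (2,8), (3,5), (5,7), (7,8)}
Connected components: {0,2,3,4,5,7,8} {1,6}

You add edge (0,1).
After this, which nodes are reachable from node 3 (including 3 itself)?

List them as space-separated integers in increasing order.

Answer: 0 1 2 3 4 5 6 7 8

Derivation:
Before: nodes reachable from 3: {0,2,3,4,5,7,8}
Adding (0,1): merges 3's component with another. Reachability grows.
After: nodes reachable from 3: {0,1,2,3,4,5,6,7,8}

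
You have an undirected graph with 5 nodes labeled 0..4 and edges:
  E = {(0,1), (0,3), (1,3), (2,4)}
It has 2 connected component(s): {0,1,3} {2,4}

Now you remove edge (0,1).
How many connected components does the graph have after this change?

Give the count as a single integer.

Answer: 2

Derivation:
Initial component count: 2
Remove (0,1): not a bridge. Count unchanged: 2.
  After removal, components: {0,1,3} {2,4}
New component count: 2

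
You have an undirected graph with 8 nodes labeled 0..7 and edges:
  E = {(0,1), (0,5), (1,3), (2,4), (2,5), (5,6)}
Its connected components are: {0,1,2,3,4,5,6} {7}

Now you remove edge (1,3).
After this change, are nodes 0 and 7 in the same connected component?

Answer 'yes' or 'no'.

Answer: no

Derivation:
Initial components: {0,1,2,3,4,5,6} {7}
Removing edge (1,3): it was a bridge — component count 2 -> 3.
New components: {0,1,2,4,5,6} {3} {7}
Are 0 and 7 in the same component? no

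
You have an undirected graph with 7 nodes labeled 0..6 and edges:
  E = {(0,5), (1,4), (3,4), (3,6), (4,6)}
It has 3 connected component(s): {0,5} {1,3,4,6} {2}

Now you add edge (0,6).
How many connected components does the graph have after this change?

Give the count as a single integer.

Answer: 2

Derivation:
Initial component count: 3
Add (0,6): merges two components. Count decreases: 3 -> 2.
New component count: 2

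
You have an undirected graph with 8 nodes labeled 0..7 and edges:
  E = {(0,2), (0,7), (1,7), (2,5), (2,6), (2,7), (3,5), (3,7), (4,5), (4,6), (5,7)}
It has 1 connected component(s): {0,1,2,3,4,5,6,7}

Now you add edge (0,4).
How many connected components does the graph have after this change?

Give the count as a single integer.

Initial component count: 1
Add (0,4): endpoints already in same component. Count unchanged: 1.
New component count: 1

Answer: 1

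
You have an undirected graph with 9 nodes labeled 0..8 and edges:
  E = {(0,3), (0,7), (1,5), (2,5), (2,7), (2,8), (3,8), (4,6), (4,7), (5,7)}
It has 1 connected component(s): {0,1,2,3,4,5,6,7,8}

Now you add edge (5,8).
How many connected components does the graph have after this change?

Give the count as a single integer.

Initial component count: 1
Add (5,8): endpoints already in same component. Count unchanged: 1.
New component count: 1

Answer: 1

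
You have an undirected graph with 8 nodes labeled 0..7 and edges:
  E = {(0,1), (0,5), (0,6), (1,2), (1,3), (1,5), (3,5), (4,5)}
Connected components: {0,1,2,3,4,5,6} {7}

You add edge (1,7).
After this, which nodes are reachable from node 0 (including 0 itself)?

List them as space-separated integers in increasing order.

Answer: 0 1 2 3 4 5 6 7

Derivation:
Before: nodes reachable from 0: {0,1,2,3,4,5,6}
Adding (1,7): merges 0's component with another. Reachability grows.
After: nodes reachable from 0: {0,1,2,3,4,5,6,7}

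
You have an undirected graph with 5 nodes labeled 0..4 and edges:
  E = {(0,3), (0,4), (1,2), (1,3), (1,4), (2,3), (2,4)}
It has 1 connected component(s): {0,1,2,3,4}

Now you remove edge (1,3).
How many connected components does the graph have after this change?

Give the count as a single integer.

Initial component count: 1
Remove (1,3): not a bridge. Count unchanged: 1.
  After removal, components: {0,1,2,3,4}
New component count: 1

Answer: 1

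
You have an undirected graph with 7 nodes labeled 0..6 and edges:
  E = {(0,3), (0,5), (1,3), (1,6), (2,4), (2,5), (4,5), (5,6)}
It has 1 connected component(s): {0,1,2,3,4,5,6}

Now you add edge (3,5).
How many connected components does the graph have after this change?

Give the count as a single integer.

Answer: 1

Derivation:
Initial component count: 1
Add (3,5): endpoints already in same component. Count unchanged: 1.
New component count: 1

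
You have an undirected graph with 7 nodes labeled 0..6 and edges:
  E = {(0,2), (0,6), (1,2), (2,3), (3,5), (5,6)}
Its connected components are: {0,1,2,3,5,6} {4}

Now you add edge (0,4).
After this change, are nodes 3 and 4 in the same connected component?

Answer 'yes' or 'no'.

Initial components: {0,1,2,3,5,6} {4}
Adding edge (0,4): merges {0,1,2,3,5,6} and {4}.
New components: {0,1,2,3,4,5,6}
Are 3 and 4 in the same component? yes

Answer: yes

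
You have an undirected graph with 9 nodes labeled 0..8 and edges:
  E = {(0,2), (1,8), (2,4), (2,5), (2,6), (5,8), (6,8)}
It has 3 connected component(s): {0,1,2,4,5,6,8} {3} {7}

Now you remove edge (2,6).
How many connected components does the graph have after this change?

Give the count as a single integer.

Initial component count: 3
Remove (2,6): not a bridge. Count unchanged: 3.
  After removal, components: {0,1,2,4,5,6,8} {3} {7}
New component count: 3

Answer: 3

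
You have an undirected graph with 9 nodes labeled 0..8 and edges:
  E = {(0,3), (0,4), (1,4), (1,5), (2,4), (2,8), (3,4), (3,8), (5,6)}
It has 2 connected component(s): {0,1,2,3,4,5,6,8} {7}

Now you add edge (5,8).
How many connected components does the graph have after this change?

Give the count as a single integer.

Answer: 2

Derivation:
Initial component count: 2
Add (5,8): endpoints already in same component. Count unchanged: 2.
New component count: 2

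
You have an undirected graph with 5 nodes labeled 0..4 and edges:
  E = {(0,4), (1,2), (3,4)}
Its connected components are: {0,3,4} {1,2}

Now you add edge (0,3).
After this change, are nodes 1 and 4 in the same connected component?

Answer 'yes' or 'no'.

Answer: no

Derivation:
Initial components: {0,3,4} {1,2}
Adding edge (0,3): both already in same component {0,3,4}. No change.
New components: {0,3,4} {1,2}
Are 1 and 4 in the same component? no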